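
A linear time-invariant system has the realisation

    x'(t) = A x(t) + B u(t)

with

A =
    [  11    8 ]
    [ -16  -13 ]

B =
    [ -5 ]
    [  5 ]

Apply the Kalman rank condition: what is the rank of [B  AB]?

1

AB = [[-15], [15]]
Controllability matrix C = [B  AB] = [[-5, -15], [5, 15]]
Every column of C is a scalar multiple of column 1 = [-5, 5] (multipliers 1, 3), so the columns span a one-dimensional space.
C ≠ 0, hence rank(C) = 1.
rank(C) = 1 < n = 2, so the pair (A, B) is not completely controllable.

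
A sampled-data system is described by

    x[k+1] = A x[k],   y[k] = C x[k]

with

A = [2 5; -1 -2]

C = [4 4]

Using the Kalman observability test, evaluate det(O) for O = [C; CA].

CA = [[4, 12]]
Observability matrix O = [C; CA] = [[4, 4], [4, 12]]
det(O) = 4·12 - 4·4 = 48 - 16 = 32
Since det(O) ≠ 0, rank(O) = 2 and the system is completely observable.

32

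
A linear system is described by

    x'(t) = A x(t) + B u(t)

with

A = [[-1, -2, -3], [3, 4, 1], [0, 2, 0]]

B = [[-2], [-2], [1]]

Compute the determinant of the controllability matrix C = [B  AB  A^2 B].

138

AB = [[3], [-13], [-4]]
A^2B = [[35], [-47], [-26]]
Controllability matrix C = [B  AB  A^2B] = [[-2, 3, 35], [-2, -13, -47], [1, -4, -26]]
Expanding along the first row, det(C) = (-2)·((-13)·(-26) - (-47)·(-4)) - 3·((-2)·(-26) - (-47)·1) + 35·((-2)·(-4) - (-13)·1) = (-2)·150 - 3·99 + 35·21 = 138
Since det(C) ≠ 0, rank(C) = 3 and the system is completely controllable.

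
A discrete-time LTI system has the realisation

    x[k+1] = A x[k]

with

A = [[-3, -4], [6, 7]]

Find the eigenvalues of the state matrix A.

1, 3

det(zI - A) = z^2 - (tr A)z + det A, with tr A = (-3) + 7 = 4 and det A = (-3)·7 - (-4)·6 = -21 - (-24) = 3.
So p(z) = det(zI - A) = z^2 - 4z + 3.
Factor z^2 - 4z + 3: two numbers with sum 4 and product 3 are 3 and 1, so z^2 - 4z + 3 = (z - 3)(z - 1).
Hence p(z) = (z - 3) (z - 1), with roots 1, 3.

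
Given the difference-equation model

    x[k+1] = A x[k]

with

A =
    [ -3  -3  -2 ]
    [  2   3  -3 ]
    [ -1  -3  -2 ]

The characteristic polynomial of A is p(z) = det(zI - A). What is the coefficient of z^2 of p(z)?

Expand det(zI - A) for the 3×3 matrix.
p(z) = z^3 + 2z^2 - 14z - 30.
(Check: constant term = det(-A) = (-1)^3 det A = -30; coefficient of z^2 = -tr A = 2.)
The coefficient of z^2 is 2.

2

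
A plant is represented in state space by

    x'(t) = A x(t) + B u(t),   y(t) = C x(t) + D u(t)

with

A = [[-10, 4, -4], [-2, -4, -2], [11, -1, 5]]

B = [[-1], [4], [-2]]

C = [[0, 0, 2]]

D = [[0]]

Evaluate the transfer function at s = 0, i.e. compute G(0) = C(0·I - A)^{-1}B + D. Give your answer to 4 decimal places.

-1.0000

G(0) = C(-A)^{-1}B + D = -C A^{-1} B + D.
det A = -12, so A^{-1} = (1/-12)·adj(A) = [[11/6, 4/3, 2], [1, 1/2, 1], [-23/6, -17/6, -4]]
A^{-1} B = [-1/2, -1, 1/2]^T
C A^{-1} B = 1
G(0) = D - C A^{-1} B = 0 - (1) = -1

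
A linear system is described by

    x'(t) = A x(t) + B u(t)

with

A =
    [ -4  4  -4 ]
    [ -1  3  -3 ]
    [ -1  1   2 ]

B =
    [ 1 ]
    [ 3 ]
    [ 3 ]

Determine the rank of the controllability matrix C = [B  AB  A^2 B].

3

AB = [[-4], [-1], [8]]
A^2B = [[-20], [-23], [19]]
Controllability matrix C = [B  AB  A^2B] = [[1, -4, -20], [3, -1, -23], [3, 8, 19]]
det(C) = 1·((-1)·19 - (-23)·8) - (-4)·(3·19 - (-23)·3) + (-20)·(3·8 - (-1)·3) = 1·165 - (-4)·126 + (-20)·27 = 129 ≠ 0, so rank(C) = 3.
rank(C) = 3 = n, so the pair (A, B) is completely controllable.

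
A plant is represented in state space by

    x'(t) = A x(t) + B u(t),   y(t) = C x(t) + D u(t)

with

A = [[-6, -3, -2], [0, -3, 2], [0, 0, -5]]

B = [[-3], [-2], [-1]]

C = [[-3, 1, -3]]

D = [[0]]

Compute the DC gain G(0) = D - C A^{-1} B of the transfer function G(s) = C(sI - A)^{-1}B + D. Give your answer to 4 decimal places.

G(0) = C(-A)^{-1}B + D = -C A^{-1} B + D.
det A = -90, so A^{-1} = (1/-90)·adj(A) = [[-1/6, 1/6, 2/15], [0, -1/3, -2/15], [0, 0, -1/5]]
A^{-1} B = [1/30, 4/5, 1/5]^T
C A^{-1} B = 1/10
G(0) = D - C A^{-1} B = 0 - (1/10) = -1/10 ≈ -0.1000

-0.1000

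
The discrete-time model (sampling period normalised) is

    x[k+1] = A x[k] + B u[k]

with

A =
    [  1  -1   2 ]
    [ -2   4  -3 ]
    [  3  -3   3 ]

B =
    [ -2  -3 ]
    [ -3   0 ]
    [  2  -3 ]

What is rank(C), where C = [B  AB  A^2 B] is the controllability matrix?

AB = [[5, -9], [-14, 15], [9, -18]]
A^2B = [[37, -60], [-93, 132], [84, -126]]
Controllability matrix C = [B  AB  A^2B] = [[-2, -3, 5, -9, 37, -60], [-3, 0, -14, 15, -93, 132], [2, -3, 9, -18, 84, -126]]
Take the 3×3 submatrix of C formed by columns 1, 2, 3: [[-2, -3, 5], [-3, 0, -14], [2, -3, 9]]. Its determinant is (-2)·(0·9 - (-14)·(-3)) - (-3)·((-3)·9 - (-14)·2) + 5·((-3)·(-3) - 0·2) = (-2)·(-42) - (-3)·1 + 5·9 = 132 ≠ 0.
So rank(C) ≥ 3; since C has 3 rows, rank(C) = 3.
rank(C) = 3 = n, so the pair (A, B) is completely controllable.

3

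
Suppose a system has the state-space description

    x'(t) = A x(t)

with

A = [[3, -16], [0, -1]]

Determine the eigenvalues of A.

det(sI - A) = s^2 - (tr A)s + det A, with tr A = 3 + (-1) = 2 and det A = 3·(-1) - (-16)·0 = -3 - 0 = -3.
So p(s) = det(sI - A) = s^2 - 2s - 3.
Factor s^2 - 2s - 3: two numbers with sum 2 and product -3 are 3 and -1, so s^2 - 2s - 3 = (s - 3)(s + 1).
Hence p(s) = (s - 3) (s + 1), with roots -1, 3.
At least one eigenvalue has non-negative real part, so the system is not asymptotically stable.

-1, 3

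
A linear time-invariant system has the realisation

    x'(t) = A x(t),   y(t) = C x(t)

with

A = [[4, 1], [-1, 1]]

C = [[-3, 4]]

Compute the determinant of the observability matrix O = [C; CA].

CA = [[-16, 1]]
Observability matrix O = [C; CA] = [[-3, 4], [-16, 1]]
det(O) = (-3)·1 - 4·(-16) = -3 - (-64) = 61
Since det(O) ≠ 0, rank(O) = 2 and the system is completely observable.

61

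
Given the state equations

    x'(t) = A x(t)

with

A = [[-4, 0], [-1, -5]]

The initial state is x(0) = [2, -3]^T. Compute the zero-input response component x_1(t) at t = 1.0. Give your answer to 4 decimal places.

0.0366

det(sI - A) = s^2 - (tr A)s + det A, with tr A = (-4) + (-5) = -9 and det A = (-4)·(-5) - 0·(-1) = 20 - 0 = 20.
So p(s) = det(sI - A) = s^2 + 9s + 20.
Factor s^2 + 9s + 20: two numbers with sum -9 and product 20 are -4 and -5, so s^2 + 9s + 20 = (s + 4)(s + 5).
Hence p(s) = (s + 4) (s + 5), with roots -5, -4.
The eigenvalues -5, -4 are distinct and real, so A is diagonalisable and x(t) = e^{At} x(0) = V diag(e^{λ_i t}) V^{-1} x(0), where the columns of V are the eigenvectors.
λ = -5: A - (-5)I = [[1, 0], [-1, 0]]. Row 1 gives 1·v1 + 0·v2 = 0, so take v_1 = [0, 1]^T.
λ = -4: A - (-4)I = [[0, 0], [-1, -1]]. Row 2 gives (-1)·v1 + (-1)·v2 = 0, so take v_2 = [1, -1]^T.
V = [v_1 v_2] = [[0, 1], [1, -1]] has det V = -1, so V^{-1} = adj(V)/det V = [[1, 1], [1, 0]].
Modal coordinates z(0) = V^{-1} x(0): 1·2 + 1·(-3) = -1; 1·2 + 0·(-3) = 2; so z(0) = [-1, 2]^T.
x_1(t) = Σ_i (v_i)_1 · z_i(0) · e^{λ_i t} (row 1 of V times the modal terms).
x_1(1.0) = 0·(-1)·e^{-5·1.0} + 1·2·e^{-4·1.0} = 0·0.006738 + 2·0.018316 = 0.0366.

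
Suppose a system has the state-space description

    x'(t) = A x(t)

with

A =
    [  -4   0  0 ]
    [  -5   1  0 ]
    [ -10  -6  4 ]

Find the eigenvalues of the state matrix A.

-4, 1, 4

det(sI - A) = s^3 - (tr A)s^2 + (M11 + M22 + M33)s - det A, where Mii is the 2×2 principal minor of A obtained by deleting row i and column i.
tr A = (-4) + 1 + 4 = 1; M11 = 1·4 - 0·(-6) = 4 - 0 = 4; M22 = (-4)·4 - 0·(-10) = -16 - 0 = -16; M33 = (-4)·1 - 0·(-5) = -4 - 0 = -4; sum of minors = -16.
det A = (-4)·(1·4 - 0·(-6)) - 0·((-5)·4 - 0·(-10)) + 0·((-5)·(-6) - 1·(-10)) = (-4)·4 - 0·(-20) + 0·40 = -16.
So p(s) = det(sI - A) = s^3 - s^2 - 16s + 16.
Rational-root test: any integer root divides 16. Testing small divisors, s = 1 works: p(1) = 1 + (-1) + (-16) + 16 = 0, so (s - 1) is a factor.
Dividing, p(s) = (s - 1)(s^2 - 16).
Factor s^2 - 16: two numbers with sum 0 and product -16 are 4 and -4, so s^2 - 16 = (s - 4)(s + 4).
Hence p(s) = (s - 4) (s - 1) (s + 4), with roots -4, 1, 4.
At least one eigenvalue has non-negative real part, so the system is not asymptotically stable.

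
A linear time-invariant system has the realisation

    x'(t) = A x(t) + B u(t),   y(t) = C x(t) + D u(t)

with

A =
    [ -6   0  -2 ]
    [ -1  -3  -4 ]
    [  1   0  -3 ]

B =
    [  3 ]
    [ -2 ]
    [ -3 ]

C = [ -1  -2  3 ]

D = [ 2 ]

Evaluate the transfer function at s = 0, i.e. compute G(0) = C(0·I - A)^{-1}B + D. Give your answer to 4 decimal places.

G(0) = C(-A)^{-1}B + D = -C A^{-1} B + D.
det A = -60, so A^{-1} = (1/-60)·adj(A) = [[-3/20, 0, 1/10], [7/60, -1/3, 11/30], [-1/20, 0, -3/10]]
A^{-1} B = [-3/4, -1/12, 3/4]^T
C A^{-1} B = 19/6
G(0) = D - C A^{-1} B = 2 - (19/6) = -7/6 ≈ -1.1667

-1.1667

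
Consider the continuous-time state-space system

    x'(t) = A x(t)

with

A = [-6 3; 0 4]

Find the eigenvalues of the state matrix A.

det(sI - A) = s^2 - (tr A)s + det A, with tr A = (-6) + 4 = -2 and det A = (-6)·4 - 3·0 = -24 - 0 = -24.
So p(s) = det(sI - A) = s^2 + 2s - 24.
Factor s^2 + 2s - 24: two numbers with sum -2 and product -24 are 4 and -6, so s^2 + 2s - 24 = (s - 4)(s + 6).
Hence p(s) = (s - 4) (s + 6), with roots -6, 4.
At least one eigenvalue has non-negative real part, so the system is not asymptotically stable.

-6, 4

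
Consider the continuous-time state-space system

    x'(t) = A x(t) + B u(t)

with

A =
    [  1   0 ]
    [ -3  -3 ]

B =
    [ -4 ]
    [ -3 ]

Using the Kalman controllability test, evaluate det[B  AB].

AB = [[-4], [21]]
Controllability matrix C = [B  AB] = [[-4, -4], [-3, 21]]
det(C) = (-4)·21 - (-4)·(-3) = -84 - 12 = -96
Since det(C) ≠ 0, rank(C) = 2 and the system is completely controllable.

-96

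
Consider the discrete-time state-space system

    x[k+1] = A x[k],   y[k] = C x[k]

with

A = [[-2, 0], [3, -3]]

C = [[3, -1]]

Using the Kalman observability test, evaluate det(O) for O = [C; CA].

0

CA = [[-9, 3]]
Observability matrix O = [C; CA] = [[3, -1], [-9, 3]]
det(O) = 3·3 - (-1)·(-9) = 9 - 9 = 0
Since det(O) = 0, rank(O) < 2 and the system is not completely observable.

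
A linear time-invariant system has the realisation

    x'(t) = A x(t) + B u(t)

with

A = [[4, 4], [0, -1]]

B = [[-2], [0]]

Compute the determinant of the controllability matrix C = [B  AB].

AB = [[-8], [0]]
Controllability matrix C = [B  AB] = [[-2, -8], [0, 0]]
det(C) = (-2)·0 - (-8)·0 = 0 - 0 = 0
Since det(C) = 0, rank(C) < 2 and the system is not completely controllable.

0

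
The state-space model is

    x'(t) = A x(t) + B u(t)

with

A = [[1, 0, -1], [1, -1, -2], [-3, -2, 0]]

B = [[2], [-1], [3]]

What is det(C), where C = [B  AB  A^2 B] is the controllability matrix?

26

AB = [[-1], [-3], [-4]]
A^2B = [[3], [10], [9]]
Controllability matrix C = [B  AB  A^2B] = [[2, -1, 3], [-1, -3, 10], [3, -4, 9]]
Expanding along the first row, det(C) = 2·((-3)·9 - 10·(-4)) - (-1)·((-1)·9 - 10·3) + 3·((-1)·(-4) - (-3)·3) = 2·13 - (-1)·(-39) + 3·13 = 26
Since det(C) ≠ 0, rank(C) = 3 and the system is completely controllable.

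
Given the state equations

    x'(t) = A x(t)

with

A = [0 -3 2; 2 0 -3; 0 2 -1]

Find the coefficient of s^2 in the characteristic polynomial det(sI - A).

Expand det(sI - A) for the 3×3 matrix.
p(s) = s^3 + s^2 + 12s - 2.
(Check: constant term = det(-A) = (-1)^3 det A = -2; coefficient of s^2 = -tr A = 1.)
The coefficient of s^2 is 1.

1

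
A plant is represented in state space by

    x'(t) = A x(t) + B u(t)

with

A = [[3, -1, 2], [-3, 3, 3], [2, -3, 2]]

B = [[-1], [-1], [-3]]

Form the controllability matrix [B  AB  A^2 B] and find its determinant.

AB = [[-8], [-9], [-5]]
A^2B = [[-25], [-18], [1]]
Controllability matrix C = [B  AB  A^2B] = [[-1, -8, -25], [-1, -9, -18], [-3, -5, 1]]
Expanding along the first row, det(C) = (-1)·((-9)·1 - (-18)·(-5)) - (-8)·((-1)·1 - (-18)·(-3)) + (-25)·((-1)·(-5) - (-9)·(-3)) = (-1)·(-99) - (-8)·(-55) + (-25)·(-22) = 209
Since det(C) ≠ 0, rank(C) = 3 and the system is completely controllable.

209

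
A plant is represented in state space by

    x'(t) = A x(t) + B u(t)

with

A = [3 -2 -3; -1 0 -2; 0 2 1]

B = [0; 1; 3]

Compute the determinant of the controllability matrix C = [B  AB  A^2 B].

-938

AB = [[-11], [-6], [5]]
A^2B = [[-36], [1], [-7]]
Controllability matrix C = [B  AB  A^2B] = [[0, -11, -36], [1, -6, 1], [3, 5, -7]]
Expanding along the first row, det(C) = 0·((-6)·(-7) - 1·5) - (-11)·(1·(-7) - 1·3) + (-36)·(1·5 - (-6)·3) = 0·37 - (-11)·(-10) + (-36)·23 = -938
Since det(C) ≠ 0, rank(C) = 3 and the system is completely controllable.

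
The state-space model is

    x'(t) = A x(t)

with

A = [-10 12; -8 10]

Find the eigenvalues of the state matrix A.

det(sI - A) = s^2 - (tr A)s + det A, with tr A = (-10) + 10 = 0 and det A = (-10)·10 - 12·(-8) = -100 - (-96) = -4.
So p(s) = det(sI - A) = s^2 - 4.
Factor s^2 - 4: two numbers with sum 0 and product -4 are 2 and -2, so s^2 - 4 = (s - 2)(s + 2).
Hence p(s) = (s - 2) (s + 2), with roots -2, 2.
At least one eigenvalue has non-negative real part, so the system is not asymptotically stable.

-2, 2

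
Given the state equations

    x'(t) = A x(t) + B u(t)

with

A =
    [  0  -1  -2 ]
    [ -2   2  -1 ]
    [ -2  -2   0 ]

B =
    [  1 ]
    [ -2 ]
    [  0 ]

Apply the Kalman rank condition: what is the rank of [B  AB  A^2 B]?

3

AB = [[2], [-6], [2]]
A^2B = [[2], [-18], [8]]
Controllability matrix C = [B  AB  A^2B] = [[1, 2, 2], [-2, -6, -18], [0, 2, 8]]
det(C) = 1·((-6)·8 - (-18)·2) - 2·((-2)·8 - (-18)·0) + 2·((-2)·2 - (-6)·0) = 1·(-12) - 2·(-16) + 2·(-4) = 12 ≠ 0, so rank(C) = 3.
rank(C) = 3 = n, so the pair (A, B) is completely controllable.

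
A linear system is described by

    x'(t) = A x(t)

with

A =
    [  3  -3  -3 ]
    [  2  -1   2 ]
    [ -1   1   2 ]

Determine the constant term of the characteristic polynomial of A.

Expand det(sI - A) for the 3×3 matrix.
p(s) = s^3 - 4s^2 + 2s - 3.
(Check: constant term = det(-A) = (-1)^3 det A = -3; coefficient of s^2 = -tr A = -4.)
The constant term is -3.

-3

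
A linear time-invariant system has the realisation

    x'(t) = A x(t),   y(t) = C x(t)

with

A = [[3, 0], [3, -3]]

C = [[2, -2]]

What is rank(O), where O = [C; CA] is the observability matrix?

2

CA = [[0, 6]]
Observability matrix O = [C; CA] = [[2, -2], [0, 6]]
det(O) = 2·6 - (-2)·0 = 12 - 0 = 12 ≠ 0, so rank(O) = 2.
rank(O) = 2 = n, so the pair (A, C) is completely observable.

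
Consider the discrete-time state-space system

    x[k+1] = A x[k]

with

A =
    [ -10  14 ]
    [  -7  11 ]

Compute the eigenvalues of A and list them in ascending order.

det(zI - A) = z^2 - (tr A)z + det A, with tr A = (-10) + 11 = 1 and det A = (-10)·11 - 14·(-7) = -110 - (-98) = -12.
So p(z) = det(zI - A) = z^2 - z - 12.
Factor z^2 - z - 12: two numbers with sum 1 and product -12 are 4 and -3, so z^2 - z - 12 = (z - 4)(z + 3).
Hence p(z) = (z - 4) (z + 3), with roots -3, 4.

-3, 4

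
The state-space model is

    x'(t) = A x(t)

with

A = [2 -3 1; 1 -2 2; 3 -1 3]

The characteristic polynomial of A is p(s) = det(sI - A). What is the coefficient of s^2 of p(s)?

Expand det(sI - A) for the 3×3 matrix.
p(s) = s^3 - 3s^2 - 2s + 12.
(Check: constant term = det(-A) = (-1)^3 det A = 12; coefficient of s^2 = -tr A = -3.)
The coefficient of s^2 is -3.

-3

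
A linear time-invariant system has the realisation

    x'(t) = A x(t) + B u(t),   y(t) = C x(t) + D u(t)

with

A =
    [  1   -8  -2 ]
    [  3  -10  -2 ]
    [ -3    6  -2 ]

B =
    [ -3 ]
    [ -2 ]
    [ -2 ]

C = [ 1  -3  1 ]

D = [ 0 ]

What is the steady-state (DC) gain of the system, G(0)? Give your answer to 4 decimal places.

G(0) = C(-A)^{-1}B + D = -C A^{-1} B + D.
det A = -40, so A^{-1} = (1/-40)·adj(A) = [[-4/5, 7/10, 1/10], [-3/10, 1/5, 1/10], [3/10, -9/20, -7/20]]
A^{-1} B = [4/5, 3/10, 7/10]^T
C A^{-1} B = 3/5
G(0) = D - C A^{-1} B = 0 - (3/5) = -3/5 ≈ -0.6000

-0.6000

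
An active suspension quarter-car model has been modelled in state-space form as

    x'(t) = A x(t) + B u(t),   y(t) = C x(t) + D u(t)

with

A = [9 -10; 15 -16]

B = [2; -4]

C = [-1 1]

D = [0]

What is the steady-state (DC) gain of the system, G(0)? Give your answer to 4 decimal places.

G(0) = C(-A)^{-1}B + D = -C A^{-1} B + D.
det A = 6, so A^{-1} = (1/6)·adj(A) = [[-8/3, 5/3], [-5/2, 3/2]]
A^{-1} B = [-12, -11]^T
C A^{-1} B = 1
G(0) = D - C A^{-1} B = 0 - (1) = -1

-1.0000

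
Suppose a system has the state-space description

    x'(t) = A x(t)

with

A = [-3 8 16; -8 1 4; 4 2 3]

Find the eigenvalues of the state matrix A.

det(sI - A) = s^3 - (tr A)s^2 + (M11 + M22 + M33)s - det A, where Mii is the 2×2 principal minor of A obtained by deleting row i and column i.
tr A = (-3) + 1 + 3 = 1; M11 = 1·3 - 4·2 = 3 - 8 = -5; M22 = (-3)·3 - 16·4 = -9 - 64 = -73; M33 = (-3)·1 - 8·(-8) = -3 - (-64) = 61; sum of minors = -17.
det A = (-3)·(1·3 - 4·2) - 8·((-8)·3 - 4·4) + 16·((-8)·2 - 1·4) = (-3)·(-5) - 8·(-40) + 16·(-20) = 15.
So p(s) = det(sI - A) = s^3 - s^2 - 17s - 15.
Rational-root test: any integer root divides -15. Testing small divisors, s = -1 works: p(-1) = -1 + (-1) + 17 + (-15) = 0, so (s + 1) is a factor.
Dividing, p(s) = (s + 1)(s^2 - 2s - 15).
Factor s^2 - 2s - 15: two numbers with sum 2 and product -15 are 5 and -3, so s^2 - 2s - 15 = (s - 5)(s + 3).
Hence p(s) = (s - 5) (s + 1) (s + 3), with roots -3, -1, 5.
At least one eigenvalue has non-negative real part, so the system is not asymptotically stable.

-3, -1, 5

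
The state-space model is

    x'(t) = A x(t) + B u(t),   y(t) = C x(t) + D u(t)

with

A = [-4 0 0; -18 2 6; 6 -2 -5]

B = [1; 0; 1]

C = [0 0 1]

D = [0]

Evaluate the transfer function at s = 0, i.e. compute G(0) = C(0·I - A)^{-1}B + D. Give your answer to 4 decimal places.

2.0000

G(0) = C(-A)^{-1}B + D = -C A^{-1} B + D.
det A = -8, so A^{-1} = (1/-8)·adj(A) = [[-1/4, 0, 0], [27/4, -5/2, -3], [-3, 1, 1]]
A^{-1} B = [-1/4, 15/4, -2]^T
C A^{-1} B = -2
G(0) = D - C A^{-1} B = 0 - (-2) = 2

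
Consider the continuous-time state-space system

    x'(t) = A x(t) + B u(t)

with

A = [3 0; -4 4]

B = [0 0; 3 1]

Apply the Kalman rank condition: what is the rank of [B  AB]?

1

AB = [[0, 0], [12, 4]]
Controllability matrix C = [B  AB] = [[0, 0, 0, 0], [3, 1, 12, 4]]
Every column of C is a scalar multiple of column 1 = [0, 3] (multipliers 1, 1/3, 4, 4/3), so the columns span a one-dimensional space.
C ≠ 0, hence rank(C) = 1.
rank(C) = 1 < n = 2, so the pair (A, B) is not completely controllable.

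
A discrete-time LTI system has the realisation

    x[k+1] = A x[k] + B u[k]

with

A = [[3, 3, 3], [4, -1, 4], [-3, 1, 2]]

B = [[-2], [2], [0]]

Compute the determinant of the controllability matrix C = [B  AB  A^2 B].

AB = [[0], [-10], [8]]
A^2B = [[-6], [42], [6]]
Controllability matrix C = [B  AB  A^2B] = [[-2, 0, -6], [2, -10, 42], [0, 8, 6]]
Expanding along the first row, det(C) = (-2)·((-10)·6 - 42·8) - 0·(2·6 - 42·0) + (-6)·(2·8 - (-10)·0) = (-2)·(-396) - 0·12 + (-6)·16 = 696
Since det(C) ≠ 0, rank(C) = 3 and the system is completely controllable.

696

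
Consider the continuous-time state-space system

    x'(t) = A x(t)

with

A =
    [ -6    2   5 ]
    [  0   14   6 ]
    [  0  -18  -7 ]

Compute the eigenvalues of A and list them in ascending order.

-6, 2, 5

det(sI - A) = s^3 - (tr A)s^2 + (M11 + M22 + M33)s - det A, where Mii is the 2×2 principal minor of A obtained by deleting row i and column i.
tr A = (-6) + 14 + (-7) = 1; M11 = 14·(-7) - 6·(-18) = -98 - (-108) = 10; M22 = (-6)·(-7) - 5·0 = 42 - 0 = 42; M33 = (-6)·14 - 2·0 = -84 - 0 = -84; sum of minors = -32.
det A = (-6)·(14·(-7) - 6·(-18)) - 2·(0·(-7) - 6·0) + 5·(0·(-18) - 14·0) = (-6)·10 - 2·0 + 5·0 = -60.
So p(s) = det(sI - A) = s^3 - s^2 - 32s + 60.
Rational-root test: any integer root divides 60. Testing small divisors, s = 2 works: p(2) = 8 + (-4) + (-64) + 60 = 0, so (s - 2) is a factor.
Dividing, p(s) = (s - 2)(s^2 + s - 30).
Factor s^2 + s - 30: two numbers with sum -1 and product -30 are 5 and -6, so s^2 + s - 30 = (s - 5)(s + 6).
Hence p(s) = (s - 5) (s - 2) (s + 6), with roots -6, 2, 5.
At least one eigenvalue has non-negative real part, so the system is not asymptotically stable.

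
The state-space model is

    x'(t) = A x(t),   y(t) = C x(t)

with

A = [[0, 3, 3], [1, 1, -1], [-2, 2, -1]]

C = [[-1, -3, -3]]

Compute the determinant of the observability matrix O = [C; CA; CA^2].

1170

CA = [[3, -12, 3]]
CA^2 = [[-18, 3, 18]]
Observability matrix O = [C; CA; CA^2] = [[-1, -3, -3], [3, -12, 3], [-18, 3, 18]]
Expanding along the first row, det(O) = (-1)·((-12)·18 - 3·3) - (-3)·(3·18 - 3·(-18)) + (-3)·(3·3 - (-12)·(-18)) = (-1)·(-225) - (-3)·108 + (-3)·(-207) = 1170
Since det(O) ≠ 0, rank(O) = 3 and the system is completely observable.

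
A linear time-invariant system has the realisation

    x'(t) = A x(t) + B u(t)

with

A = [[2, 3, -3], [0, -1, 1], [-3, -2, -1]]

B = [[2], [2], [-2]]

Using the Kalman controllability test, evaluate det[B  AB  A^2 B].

288

AB = [[16], [-4], [-8]]
A^2B = [[44], [-4], [-32]]
Controllability matrix C = [B  AB  A^2B] = [[2, 16, 44], [2, -4, -4], [-2, -8, -32]]
Expanding along the first row, det(C) = 2·((-4)·(-32) - (-4)·(-8)) - 16·(2·(-32) - (-4)·(-2)) + 44·(2·(-8) - (-4)·(-2)) = 2·96 - 16·(-72) + 44·(-24) = 288
Since det(C) ≠ 0, rank(C) = 3 and the system is completely controllable.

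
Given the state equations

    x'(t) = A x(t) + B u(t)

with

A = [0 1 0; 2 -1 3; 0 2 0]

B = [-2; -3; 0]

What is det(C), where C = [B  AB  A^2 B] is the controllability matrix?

272

AB = [[-3], [-1], [-6]]
A^2B = [[-1], [-23], [-2]]
Controllability matrix C = [B  AB  A^2B] = [[-2, -3, -1], [-3, -1, -23], [0, -6, -2]]
Expanding along the first row, det(C) = (-2)·((-1)·(-2) - (-23)·(-6)) - (-3)·((-3)·(-2) - (-23)·0) + (-1)·((-3)·(-6) - (-1)·0) = (-2)·(-136) - (-3)·6 + (-1)·18 = 272
Since det(C) ≠ 0, rank(C) = 3 and the system is completely controllable.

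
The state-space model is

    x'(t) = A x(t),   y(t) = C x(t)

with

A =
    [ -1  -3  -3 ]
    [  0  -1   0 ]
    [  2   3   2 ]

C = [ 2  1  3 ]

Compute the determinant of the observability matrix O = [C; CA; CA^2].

-144

CA = [[4, 2, 0]]
CA^2 = [[-4, -14, -12]]
Observability matrix O = [C; CA; CA^2] = [[2, 1, 3], [4, 2, 0], [-4, -14, -12]]
Expanding along the first row, det(O) = 2·(2·(-12) - 0·(-14)) - 1·(4·(-12) - 0·(-4)) + 3·(4·(-14) - 2·(-4)) = 2·(-24) - 1·(-48) + 3·(-48) = -144
Since det(O) ≠ 0, rank(O) = 3 and the system is completely observable.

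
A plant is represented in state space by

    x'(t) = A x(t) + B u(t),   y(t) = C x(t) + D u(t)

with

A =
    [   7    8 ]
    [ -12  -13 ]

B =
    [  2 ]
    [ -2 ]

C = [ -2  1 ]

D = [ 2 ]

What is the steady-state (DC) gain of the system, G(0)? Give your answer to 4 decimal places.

G(0) = C(-A)^{-1}B + D = -C A^{-1} B + D.
det A = 5, so A^{-1} = (1/5)·adj(A) = [[-13/5, -8/5], [12/5, 7/5]]
A^{-1} B = [-2, 2]^T
C A^{-1} B = 6
G(0) = D - C A^{-1} B = 2 - (6) = -4

-4.0000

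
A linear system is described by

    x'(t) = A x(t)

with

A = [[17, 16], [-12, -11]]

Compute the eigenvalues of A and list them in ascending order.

det(sI - A) = s^2 - (tr A)s + det A, with tr A = 17 + (-11) = 6 and det A = 17·(-11) - 16·(-12) = -187 - (-192) = 5.
So p(s) = det(sI - A) = s^2 - 6s + 5.
Factor s^2 - 6s + 5: two numbers with sum 6 and product 5 are 5 and 1, so s^2 - 6s + 5 = (s - 5)(s - 1).
Hence p(s) = (s - 5) (s - 1), with roots 1, 5.
At least one eigenvalue has non-negative real part, so the system is not asymptotically stable.

1, 5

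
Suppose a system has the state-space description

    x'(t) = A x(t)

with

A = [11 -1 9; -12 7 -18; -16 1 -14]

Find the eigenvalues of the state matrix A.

-5, 4, 5

det(sI - A) = s^3 - (tr A)s^2 + (M11 + M22 + M33)s - det A, where Mii is the 2×2 principal minor of A obtained by deleting row i and column i.
tr A = 11 + 7 + (-14) = 4; M11 = 7·(-14) - (-18)·1 = -98 - (-18) = -80; M22 = 11·(-14) - 9·(-16) = -154 - (-144) = -10; M33 = 11·7 - (-1)·(-12) = 77 - 12 = 65; sum of minors = -25.
det A = 11·(7·(-14) - (-18)·1) - (-1)·((-12)·(-14) - (-18)·(-16)) + 9·((-12)·1 - 7·(-16)) = 11·(-80) - (-1)·(-120) + 9·100 = -100.
So p(s) = det(sI - A) = s^3 - 4s^2 - 25s + 100.
Rational-root test: any integer root divides 100. Testing small divisors, s = 4 works: p(4) = 64 + (-64) + (-100) + 100 = 0, so (s - 4) is a factor.
Dividing, p(s) = (s - 4)(s^2 - 25).
Factor s^2 - 25: two numbers with sum 0 and product -25 are 5 and -5, so s^2 - 25 = (s - 5)(s + 5).
Hence p(s) = (s - 5) (s - 4) (s + 5), with roots -5, 4, 5.
At least one eigenvalue has non-negative real part, so the system is not asymptotically stable.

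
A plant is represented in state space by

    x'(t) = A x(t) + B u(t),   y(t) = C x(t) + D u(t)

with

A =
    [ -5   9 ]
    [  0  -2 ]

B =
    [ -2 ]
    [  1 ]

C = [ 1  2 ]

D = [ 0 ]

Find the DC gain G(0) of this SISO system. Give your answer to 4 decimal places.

G(0) = C(-A)^{-1}B + D = -C A^{-1} B + D.
det A = 10, so A^{-1} = (1/10)·adj(A) = [[-1/5, -9/10], [0, -1/2]]
A^{-1} B = [-1/2, -1/2]^T
C A^{-1} B = -3/2
G(0) = D - C A^{-1} B = 0 - (-3/2) = 3/2 ≈ 1.5000

1.5000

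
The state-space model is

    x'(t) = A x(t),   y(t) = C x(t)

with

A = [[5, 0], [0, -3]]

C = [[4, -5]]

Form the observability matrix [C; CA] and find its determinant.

160

CA = [[20, 15]]
Observability matrix O = [C; CA] = [[4, -5], [20, 15]]
det(O) = 4·15 - (-5)·20 = 60 - (-100) = 160
Since det(O) ≠ 0, rank(O) = 2 and the system is completely observable.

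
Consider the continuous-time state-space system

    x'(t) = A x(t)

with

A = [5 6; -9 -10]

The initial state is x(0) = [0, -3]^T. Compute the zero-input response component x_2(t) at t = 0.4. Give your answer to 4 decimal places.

2.2049

det(sI - A) = s^2 - (tr A)s + det A, with tr A = 5 + (-10) = -5 and det A = 5·(-10) - 6·(-9) = -50 - (-54) = 4.
So p(s) = det(sI - A) = s^2 + 5s + 4.
Factor s^2 + 5s + 4: two numbers with sum -5 and product 4 are -1 and -4, so s^2 + 5s + 4 = (s + 1)(s + 4).
Hence p(s) = (s + 1) (s + 4), with roots -4, -1.
The eigenvalues -4, -1 are distinct and real, so A is diagonalisable and x(t) = e^{At} x(0) = V diag(e^{λ_i t}) V^{-1} x(0), where the columns of V are the eigenvectors.
λ = -4: A - (-4)I = [[9, 6], [-9, -6]]. Row 1 gives 9·v1 + 6·v2 = 0, so take v_1 = [-2, 3]^T.
λ = -1: A - (-1)I = [[6, 6], [-9, -9]]. Row 1 gives 6·v1 + 6·v2 = 0, so take v_2 = [1, -1]^T.
V = [v_1 v_2] = [[-2, 1], [3, -1]] has det V = -1, so V^{-1} = adj(V)/det V = [[1, 1], [3, 2]].
Modal coordinates z(0) = V^{-1} x(0): 1·0 + 1·(-3) = -3; 3·0 + 2·(-3) = -6; so z(0) = [-3, -6]^T.
x_2(t) = Σ_i (v_i)_2 · z_i(0) · e^{λ_i t} (row 2 of V times the modal terms).
x_2(0.4) = 3·(-3)·e^{-4·0.4} + (-1)·(-6)·e^{-1·0.4} = (-9)·0.20189652 + 6·0.67032005 = 2.2049.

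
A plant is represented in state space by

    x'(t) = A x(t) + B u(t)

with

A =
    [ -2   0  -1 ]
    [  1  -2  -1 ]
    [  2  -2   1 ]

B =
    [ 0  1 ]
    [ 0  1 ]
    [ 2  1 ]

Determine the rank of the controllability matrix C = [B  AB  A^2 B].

AB = [[-2, -3], [-2, -2], [2, 1]]
A^2B = [[2, 5], [0, 0], [2, -1]]
Controllability matrix C = [B  AB  A^2B] = [[0, 1, -2, -3, 2, 5], [0, 1, -2, -2, 0, 0], [2, 1, 2, 1, 2, -1]]
Take the 3×3 submatrix of C formed by columns 1, 2, 4: [[0, 1, -3], [0, 1, -2], [2, 1, 1]]. Its determinant is 0·(1·1 - (-2)·1) - 1·(0·1 - (-2)·2) + (-3)·(0·1 - 1·2) = 0·3 - 1·4 + (-3)·(-2) = 2 ≠ 0.
So rank(C) ≥ 3; since C has 3 rows, rank(C) = 3.
rank(C) = 3 = n, so the pair (A, B) is completely controllable.

3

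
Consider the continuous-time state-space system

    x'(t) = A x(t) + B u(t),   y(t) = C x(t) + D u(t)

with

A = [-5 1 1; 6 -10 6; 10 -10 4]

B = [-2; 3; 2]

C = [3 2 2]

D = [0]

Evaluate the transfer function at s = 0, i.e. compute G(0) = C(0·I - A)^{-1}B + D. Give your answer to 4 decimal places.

G(0) = C(-A)^{-1}B + D = -C A^{-1} B + D.
det A = -24, so A^{-1} = (1/-24)·adj(A) = [[-5/6, 7/12, -2/3], [-3/2, 5/4, -3/2], [-5/3, 5/3, -11/6]]
A^{-1} B = [25/12, 15/4, 14/3]^T
C A^{-1} B = 277/12
G(0) = D - C A^{-1} B = 0 - (277/12) = -277/12 ≈ -23.0833

-23.0833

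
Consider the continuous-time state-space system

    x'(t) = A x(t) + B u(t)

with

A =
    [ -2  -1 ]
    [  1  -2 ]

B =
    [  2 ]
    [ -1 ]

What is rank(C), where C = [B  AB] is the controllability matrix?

AB = [[-3], [4]]
Controllability matrix C = [B  AB] = [[2, -3], [-1, 4]]
det(C) = 2·4 - (-3)·(-1) = 8 - 3 = 5 ≠ 0, so rank(C) = 2.
rank(C) = 2 = n, so the pair (A, B) is completely controllable.

2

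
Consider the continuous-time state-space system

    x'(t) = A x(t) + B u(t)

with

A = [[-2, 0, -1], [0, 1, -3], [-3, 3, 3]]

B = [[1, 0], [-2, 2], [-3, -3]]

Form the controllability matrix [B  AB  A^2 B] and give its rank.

3

AB = [[1, 3], [7, 11], [-18, -3]]
A^2B = [[16, -3], [61, 20], [-36, 15]]
Controllability matrix C = [B  AB  A^2B] = [[1, 0, 1, 3, 16, -3], [-2, 2, 7, 11, 61, 20], [-3, -3, -18, -3, -36, 15]]
Take the 3×3 submatrix of C formed by columns 1, 2, 3: [[1, 0, 1], [-2, 2, 7], [-3, -3, -18]]. Its determinant is 1·(2·(-18) - 7·(-3)) - 0·((-2)·(-18) - 7·(-3)) + 1·((-2)·(-3) - 2·(-3)) = 1·(-15) - 0·57 + 1·12 = -3 ≠ 0.
So rank(C) ≥ 3; since C has 3 rows, rank(C) = 3.
rank(C) = 3 = n, so the pair (A, B) is completely controllable.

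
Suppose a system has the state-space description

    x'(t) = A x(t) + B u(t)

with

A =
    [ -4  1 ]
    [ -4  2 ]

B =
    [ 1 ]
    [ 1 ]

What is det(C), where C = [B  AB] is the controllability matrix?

1

AB = [[-3], [-2]]
Controllability matrix C = [B  AB] = [[1, -3], [1, -2]]
det(C) = 1·(-2) - (-3)·1 = -2 - (-3) = 1
Since det(C) ≠ 0, rank(C) = 2 and the system is completely controllable.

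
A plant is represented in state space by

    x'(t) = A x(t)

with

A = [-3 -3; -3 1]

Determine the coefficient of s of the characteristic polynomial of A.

For a 2×2 matrix, det(sI - A) = s^2 - (tr A)s + det A.
tr A = -2, det A = -12.
So p(s) = s^2 + 2s - 12.
The coefficient of s is 2.

2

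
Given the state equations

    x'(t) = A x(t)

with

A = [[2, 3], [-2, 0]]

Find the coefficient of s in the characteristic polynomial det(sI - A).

-2

For a 2×2 matrix, det(sI - A) = s^2 - (tr A)s + det A.
tr A = 2, det A = 6.
So p(s) = s^2 - 2s + 6.
The coefficient of s is -2.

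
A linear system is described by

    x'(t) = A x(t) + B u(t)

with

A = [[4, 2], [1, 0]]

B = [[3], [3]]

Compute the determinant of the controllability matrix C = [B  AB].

AB = [[18], [3]]
Controllability matrix C = [B  AB] = [[3, 18], [3, 3]]
det(C) = 3·3 - 18·3 = 9 - 54 = -45
Since det(C) ≠ 0, rank(C) = 2 and the system is completely controllable.

-45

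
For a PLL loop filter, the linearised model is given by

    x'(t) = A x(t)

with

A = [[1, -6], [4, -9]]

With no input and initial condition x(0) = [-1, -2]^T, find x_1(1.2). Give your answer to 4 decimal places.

0.0721

det(sI - A) = s^2 - (tr A)s + det A, with tr A = 1 + (-9) = -8 and det A = 1·(-9) - (-6)·4 = -9 - (-24) = 15.
So p(s) = det(sI - A) = s^2 + 8s + 15.
Factor s^2 + 8s + 15: two numbers with sum -8 and product 15 are -3 and -5, so s^2 + 8s + 15 = (s + 3)(s + 5).
Hence p(s) = (s + 3) (s + 5), with roots -5, -3.
The eigenvalues -5, -3 are distinct and real, so A is diagonalisable and x(t) = e^{At} x(0) = V diag(e^{λ_i t}) V^{-1} x(0), where the columns of V are the eigenvectors.
λ = -5: A - (-5)I = [[6, -6], [4, -4]]. Row 1 gives 6·v1 + (-6)·v2 = 0, so take v_1 = [1, 1]^T.
λ = -3: A - (-3)I = [[4, -6], [4, -6]]. Row 1 gives 4·v1 + (-6)·v2 = 0, so take v_2 = [3, 2]^T.
V = [v_1 v_2] = [[1, 3], [1, 2]] has det V = -1, so V^{-1} = adj(V)/det V = [[-2, 3], [1, -1]].
Modal coordinates z(0) = V^{-1} x(0): (-2)·(-1) + 3·(-2) = -4; 1·(-1) + (-1)·(-2) = 1; so z(0) = [-4, 1]^T.
x_1(t) = Σ_i (v_i)_1 · z_i(0) · e^{λ_i t} (row 1 of V times the modal terms).
x_1(1.2) = 1·(-4)·e^{-5·1.2} + 3·1·e^{-3·1.2} = (-4)·0.002479 + 3·0.027324 = 0.0721.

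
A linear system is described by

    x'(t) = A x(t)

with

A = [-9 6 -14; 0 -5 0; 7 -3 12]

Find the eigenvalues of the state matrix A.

-5, -2, 5

det(sI - A) = s^3 - (tr A)s^2 + (M11 + M22 + M33)s - det A, where Mii is the 2×2 principal minor of A obtained by deleting row i and column i.
tr A = (-9) + (-5) + 12 = -2; M11 = (-5)·12 - 0·(-3) = -60 - 0 = -60; M22 = (-9)·12 - (-14)·7 = -108 - (-98) = -10; M33 = (-9)·(-5) - 6·0 = 45 - 0 = 45; sum of minors = -25.
det A = (-9)·((-5)·12 - 0·(-3)) - 6·(0·12 - 0·7) + (-14)·(0·(-3) - (-5)·7) = (-9)·(-60) - 6·0 + (-14)·35 = 50.
So p(s) = det(sI - A) = s^3 + 2s^2 - 25s - 50.
Rational-root test: any integer root divides -50. Testing small divisors, s = -2 works: p(-2) = -8 + 8 + 50 + (-50) = 0, so (s + 2) is a factor.
Dividing, p(s) = (s + 2)(s^2 - 25).
Factor s^2 - 25: two numbers with sum 0 and product -25 are 5 and -5, so s^2 - 25 = (s - 5)(s + 5).
Hence p(s) = (s - 5) (s + 2) (s + 5), with roots -5, -2, 5.
At least one eigenvalue has non-negative real part, so the system is not asymptotically stable.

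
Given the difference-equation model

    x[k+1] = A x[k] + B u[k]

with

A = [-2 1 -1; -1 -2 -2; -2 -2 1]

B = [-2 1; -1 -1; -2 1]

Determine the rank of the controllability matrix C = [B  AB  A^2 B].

AB = [[5, -4], [8, -1], [4, 1]]
A^2B = [[-6, 6], [-29, 4], [-22, 11]]
Controllability matrix C = [B  AB  A^2B] = [[-2, 1, 5, -4, -6, 6], [-1, -1, 8, -1, -29, 4], [-2, 1, 4, 1, -22, 11]]
Take the 3×3 submatrix of C formed by columns 1, 2, 3: [[-2, 1, 5], [-1, -1, 8], [-2, 1, 4]]. Its determinant is (-2)·((-1)·4 - 8·1) - 1·((-1)·4 - 8·(-2)) + 5·((-1)·1 - (-1)·(-2)) = (-2)·(-12) - 1·12 + 5·(-3) = -3 ≠ 0.
So rank(C) ≥ 3; since C has 3 rows, rank(C) = 3.
rank(C) = 3 = n, so the pair (A, B) is completely controllable.

3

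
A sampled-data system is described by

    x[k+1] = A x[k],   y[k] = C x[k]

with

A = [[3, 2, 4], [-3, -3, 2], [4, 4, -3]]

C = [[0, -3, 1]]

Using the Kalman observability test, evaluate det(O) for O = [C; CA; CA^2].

2954

CA = [[13, 13, -9]]
CA^2 = [[-36, -49, 105]]
Observability matrix O = [C; CA; CA^2] = [[0, -3, 1], [13, 13, -9], [-36, -49, 105]]
Expanding along the first row, det(O) = 0·(13·105 - (-9)·(-49)) - (-3)·(13·105 - (-9)·(-36)) + 1·(13·(-49) - 13·(-36)) = 0·924 - (-3)·1041 + 1·(-169) = 2954
Since det(O) ≠ 0, rank(O) = 3 and the system is completely observable.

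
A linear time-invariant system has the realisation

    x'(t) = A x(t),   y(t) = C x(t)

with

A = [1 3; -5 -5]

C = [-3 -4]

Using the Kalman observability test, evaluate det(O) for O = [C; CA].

CA = [[17, 11]]
Observability matrix O = [C; CA] = [[-3, -4], [17, 11]]
det(O) = (-3)·11 - (-4)·17 = -33 - (-68) = 35
Since det(O) ≠ 0, rank(O) = 2 and the system is completely observable.

35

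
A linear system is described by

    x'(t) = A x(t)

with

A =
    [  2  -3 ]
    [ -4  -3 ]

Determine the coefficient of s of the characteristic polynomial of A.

1

For a 2×2 matrix, det(sI - A) = s^2 - (tr A)s + det A.
tr A = -1, det A = -18.
So p(s) = s^2 + s - 18.
The coefficient of s is 1.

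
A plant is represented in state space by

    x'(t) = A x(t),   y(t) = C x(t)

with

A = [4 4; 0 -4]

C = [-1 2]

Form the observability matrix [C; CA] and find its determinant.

20

CA = [[-4, -12]]
Observability matrix O = [C; CA] = [[-1, 2], [-4, -12]]
det(O) = (-1)·(-12) - 2·(-4) = 12 - (-8) = 20
Since det(O) ≠ 0, rank(O) = 2 and the system is completely observable.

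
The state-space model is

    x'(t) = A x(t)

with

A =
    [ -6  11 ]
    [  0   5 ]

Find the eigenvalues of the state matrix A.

-6, 5

det(sI - A) = s^2 - (tr A)s + det A, with tr A = (-6) + 5 = -1 and det A = (-6)·5 - 11·0 = -30 - 0 = -30.
So p(s) = det(sI - A) = s^2 + s - 30.
Factor s^2 + s - 30: two numbers with sum -1 and product -30 are 5 and -6, so s^2 + s - 30 = (s - 5)(s + 6).
Hence p(s) = (s - 5) (s + 6), with roots -6, 5.
At least one eigenvalue has non-negative real part, so the system is not asymptotically stable.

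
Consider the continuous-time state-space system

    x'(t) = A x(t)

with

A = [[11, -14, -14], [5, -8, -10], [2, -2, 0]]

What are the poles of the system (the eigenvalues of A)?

det(sI - A) = s^3 - (tr A)s^2 + (M11 + M22 + M33)s - det A, where Mii is the 2×2 principal minor of A obtained by deleting row i and column i.
tr A = 11 + (-8) + 0 = 3; M11 = (-8)·0 - (-10)·(-2) = 0 - 20 = -20; M22 = 11·0 - (-14)·2 = 0 - (-28) = 28; M33 = 11·(-8) - (-14)·5 = -88 - (-70) = -18; sum of minors = -10.
det A = 11·((-8)·0 - (-10)·(-2)) - (-14)·(5·0 - (-10)·2) + (-14)·(5·(-2) - (-8)·2) = 11·(-20) - (-14)·20 + (-14)·6 = -24.
So p(s) = det(sI - A) = s^3 - 3s^2 - 10s + 24.
Rational-root test: any integer root divides 24. Testing small divisors, s = 2 works: p(2) = 8 + (-12) + (-20) + 24 = 0, so (s - 2) is a factor.
Dividing, p(s) = (s - 2)(s^2 - s - 12).
Factor s^2 - s - 12: two numbers with sum 1 and product -12 are 4 and -3, so s^2 - s - 12 = (s - 4)(s + 3).
Hence p(s) = (s - 4) (s - 2) (s + 3), with roots -3, 2, 4.
At least one eigenvalue has non-negative real part, so the system is not asymptotically stable.

-3, 2, 4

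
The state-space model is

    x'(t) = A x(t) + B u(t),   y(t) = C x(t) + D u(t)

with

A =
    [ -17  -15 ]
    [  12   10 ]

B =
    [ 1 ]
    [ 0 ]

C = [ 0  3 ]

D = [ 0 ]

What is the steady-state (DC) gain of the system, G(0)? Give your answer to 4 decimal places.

3.6000

G(0) = C(-A)^{-1}B + D = -C A^{-1} B + D.
det A = 10, so A^{-1} = (1/10)·adj(A) = [[1, 3/2], [-6/5, -17/10]]
A^{-1} B = [1, -6/5]^T
C A^{-1} B = -18/5
G(0) = D - C A^{-1} B = 0 - (-18/5) = 18/5 ≈ 3.6000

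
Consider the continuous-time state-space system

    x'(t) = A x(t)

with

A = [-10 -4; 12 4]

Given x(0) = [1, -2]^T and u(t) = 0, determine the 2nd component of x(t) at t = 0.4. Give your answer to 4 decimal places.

-0.8987

det(sI - A) = s^2 - (tr A)s + det A, with tr A = (-10) + 4 = -6 and det A = (-10)·4 - (-4)·12 = -40 - (-48) = 8.
So p(s) = det(sI - A) = s^2 + 6s + 8.
Factor s^2 + 6s + 8: two numbers with sum -6 and product 8 are -2 and -4, so s^2 + 6s + 8 = (s + 2)(s + 4).
Hence p(s) = (s + 2) (s + 4), with roots -4, -2.
The eigenvalues -4, -2 are distinct and real, so A is diagonalisable and x(t) = e^{At} x(0) = V diag(e^{λ_i t}) V^{-1} x(0), where the columns of V are the eigenvectors.
λ = -4: A - (-4)I = [[-6, -4], [12, 8]]. Row 1 gives (-6)·v1 + (-4)·v2 = 0, so take v_1 = [-2, 3]^T.
λ = -2: A - (-2)I = [[-8, -4], [12, 6]]. Row 1 gives (-8)·v1 + (-4)·v2 = 0, so take v_2 = [1, -2]^T.
V = [v_1 v_2] = [[-2, 1], [3, -2]] has det V = 1, so V^{-1} = adj(V)/det V = [[-2, -1], [-3, -2]].
Modal coordinates z(0) = V^{-1} x(0): (-2)·1 + (-1)·(-2) = 0; (-3)·1 + (-2)·(-2) = 1; so z(0) = [0, 1]^T.
x_2(t) = Σ_i (v_i)_2 · z_i(0) · e^{λ_i t} (row 2 of V times the modal terms).
x_2(0.4) = 3·0·e^{-4·0.4} + (-2)·1·e^{-2·0.4} = 0·0.201897 + (-2)·0.449329 = -0.8987.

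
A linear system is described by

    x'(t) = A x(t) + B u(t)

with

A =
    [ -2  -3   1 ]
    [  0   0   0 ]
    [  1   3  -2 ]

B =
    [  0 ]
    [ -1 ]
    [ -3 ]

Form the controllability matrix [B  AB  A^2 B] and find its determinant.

AB = [[0], [0], [3]]
A^2B = [[3], [0], [-6]]
Controllability matrix C = [B  AB  A^2B] = [[0, 0, 3], [-1, 0, 0], [-3, 3, -6]]
Expanding along the first row, det(C) = 0·(0·(-6) - 0·3) - 0·((-1)·(-6) - 0·(-3)) + 3·((-1)·3 - 0·(-3)) = 0·0 - 0·6 + 3·(-3) = -9
Since det(C) ≠ 0, rank(C) = 3 and the system is completely controllable.

-9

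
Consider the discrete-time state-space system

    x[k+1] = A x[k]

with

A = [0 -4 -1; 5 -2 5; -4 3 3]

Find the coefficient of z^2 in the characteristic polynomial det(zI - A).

-1

Expand det(zI - A) for the 3×3 matrix.
p(z) = z^3 - z^2 - 5z - 133.
(Check: constant term = det(-A) = (-1)^3 det A = -133; coefficient of z^2 = -tr A = -1.)
The coefficient of z^2 is -1.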